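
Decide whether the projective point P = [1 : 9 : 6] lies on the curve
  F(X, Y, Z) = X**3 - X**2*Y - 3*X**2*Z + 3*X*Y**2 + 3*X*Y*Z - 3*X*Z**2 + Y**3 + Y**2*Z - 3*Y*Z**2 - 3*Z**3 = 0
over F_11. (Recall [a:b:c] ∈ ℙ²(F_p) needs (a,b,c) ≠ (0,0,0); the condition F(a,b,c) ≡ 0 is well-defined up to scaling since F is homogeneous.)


F(1,9,6) ≡ 9 (mod 11); P is NOT on the curve.

Evaluate F(1, 9, 6) term-by-term (mod 11).
  X**3 ↦ 1·1·1·1 = 1
  -X**2*Y ↦ -1·1·9·1 = -9
  -3*X**2*Z ↦ -3·1·1·6 = -18
  3*X*Y**2 ↦ 3·1·81·1 = 243
  3*X*Y*Z ↦ 3·1·9·6 = 162
  -3*X*Z**2 ↦ -3·1·1·36 = -108
  Y**3 ↦ 1·1·729·1 = 729
  Y**2*Z ↦ 1·1·81·6 = 486
  -3*Y*Z**2 ↦ -3·1·9·36 = -972
  -3*Z**3 ↦ -3·1·1·216 = -648
Sum: F(1, 9, 6) = (1) + (-9) + (-18) + (243) + (162) + (-108) + (729) + (486) + (-972) + (-648) = -134.
Reducing mod 11: -134 ≡ 9 (mod 11).
Since F(a, b, c) ≡ 9 ≠ 0 (mod 11), P does NOT lie on the curve.


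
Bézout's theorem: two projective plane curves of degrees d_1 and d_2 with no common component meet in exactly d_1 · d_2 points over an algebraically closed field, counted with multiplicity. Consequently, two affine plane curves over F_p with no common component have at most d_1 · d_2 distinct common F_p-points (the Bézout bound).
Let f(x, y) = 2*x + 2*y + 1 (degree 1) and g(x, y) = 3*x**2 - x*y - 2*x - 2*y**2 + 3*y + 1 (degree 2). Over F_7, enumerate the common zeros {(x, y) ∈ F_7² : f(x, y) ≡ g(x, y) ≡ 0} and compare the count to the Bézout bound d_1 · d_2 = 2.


Common zeros: ∅; count = 0; Bézout bound = 2.

deg(f) = 1, deg(g) = 2, so Bézout bound = 2.
Scan x ∈ F_7. For each x, list the y ∈ F_7 with f(x, y) ≡ 0 and those with g(x, y) ≡ 0 (mod 7); the common zeros in that column are the intersection.
  x = 0: f ≡ 0 at y ∈ {3}; g ≡ 0 at y ∈ ∅; common: ∅.
  x = 1: f ≡ 0 at y ∈ {2}; g ≡ 0 at y ∈ ∅; common: ∅.
  x = 2: f ≡ 0 at y ∈ {1}; g ≡ 0 at y ∈ ∅; common: ∅.
  x = 3: f ≡ 0 at y ∈ {0}; g ≡ 0 at y ∈ {2, 5}; common: ∅.
  x = 4: f ≡ 0 at y ∈ {6}; g ≡ 0 at y ∈ {5}; common: ∅.
  x = 5: f ≡ 0 at y ∈ {5}; g ≡ 0 at y ∈ {3}; common: ∅.
  x = 6: f ≡ 0 at y ∈ {4}; g ≡ 0 at y ∈ {3, 6}; common: ∅.
Collecting: common zeros = ∅, so the count is 0.
Comparison with the Bézout bound: 0 ≤ 2 = deg(f)·deg(g), as expected for curves with no common component (the affine F_7-count falls short of the bound because intersections may lie at infinity, over extension fields, or carry multiplicity).


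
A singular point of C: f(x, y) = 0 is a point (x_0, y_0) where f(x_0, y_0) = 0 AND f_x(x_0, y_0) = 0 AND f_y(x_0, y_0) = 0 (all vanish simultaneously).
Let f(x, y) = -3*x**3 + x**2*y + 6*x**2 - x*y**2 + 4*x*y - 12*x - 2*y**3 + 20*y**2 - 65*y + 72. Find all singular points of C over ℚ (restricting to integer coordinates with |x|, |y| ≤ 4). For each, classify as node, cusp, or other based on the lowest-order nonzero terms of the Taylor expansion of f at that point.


Singular points: {(1, 3)}; classification: cusp.

Compute partial derivatives:
  f_x = -9*x**2 + 2*x*y + 12*x - y**2 + 4*y - 12.
  f_y = x**2 - 2*x*y + 4*x - 6*y**2 + 40*y - 65.
Scan x_0 ∈ {−4, ..., 4}. For each x_0, f_y(x_0, y) is a polynomial in y; find its integer roots y ∈ {−4, ..., 4}, then test f_x and f at those candidates.
  x = -4: f_y(-4, y) = -6*y**2 + 48*y - 65; no integer root y with |y| ≤ 4.
  x = -3: f_y(-3, y) = -6*y**2 + 46*y - 68; vanishes at y ∈ {2}. (-3, 2): f_x = -137 ≠ 0.
  x = -2: f_y(-2, y) = -6*y**2 + 44*y - 69; no integer root y with |y| ≤ 4.
  x = -1: f_y(-1, y) = -6*y**2 + 42*y - 68; no integer root y with |y| ≤ 4.
  x = 0: f_y(0, y) = -6*y**2 + 40*y - 65; no integer root y with |y| ≤ 4.
  x = 1: f_y(1, y) = -6*y**2 + 38*y - 60; vanishes at y ∈ {3}. (1, 3): f_x = 0, f = 0 — SINGULAR.
  x = 2: f_y(2, y) = -6*y**2 + 36*y - 53; no integer root y with |y| ≤ 4.
  x = 3: f_y(3, y) = -6*y**2 + 34*y - 44; vanishes at y ∈ {2}. (3, 2): f_x = -41 ≠ 0.
  x = 4: f_y(4, y) = -6*y**2 + 32*y - 33; no integer root y with |y| ≤ 4.
Only singular point on the grid: (1, 3).
Classify: substitute x = 1 + u, y = 3 + v and expand: f = -3*u**3 + u**2*v - u*v**2 - 2*v**3 + v**2.
No constant or linear terms (consistent with a singular point). Quadratic part: v**2. Cubic part: -3*u**3 + u**2*v - u*v**2 - 2*v**3.
The quadratic part v**2 is a perfect square, so there is a single (double) tangent line v = 0, i.e. y = 3. Restricting the cubic part to that line (v = 0) leaves -3*u**3 ≠ 0, so f is not divisible by v and the branch is v² ≈ 3*u**3 to lowest order — this is a cusp.
Classification: cusp.


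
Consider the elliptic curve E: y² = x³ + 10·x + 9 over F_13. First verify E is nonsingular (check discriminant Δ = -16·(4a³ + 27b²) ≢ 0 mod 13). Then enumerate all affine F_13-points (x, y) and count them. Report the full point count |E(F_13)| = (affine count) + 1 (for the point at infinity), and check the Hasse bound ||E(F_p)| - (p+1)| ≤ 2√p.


Affine points = {(0, 3), (0, 10), (3, 1), (3, 12), (4, 3), (4, 10), (6, 5), (6, 8), (8, 4), (8, 9), (9, 3), (9, 10), (10, 2), (10, 11)}; affine count = 14; |E(F_13)| = 15.

Discriminant check: Δ ∝ 4a³ + 27b² = 4·10³ + 27·9² = 4·1000 + 27·81 ≡ 12 (mod 13). Nonzero ⇒ E is nonsingular.
For each x ∈ F_13, compute rhs = x³ + 10·x + 9 mod 13, then count y ∈ F_13 with y² ≡ rhs.
  x = 0: rhs = 9, matching y values: 3, 10 (2 points).
  x = 1: rhs = 7, matching y values: none (0 points).
  x = 2: rhs = 11, matching y values: none (0 points).
  x = 3: rhs = 1, matching y values: 1, 12 (2 points).
  x = 4: rhs = 9, matching y values: 3, 10 (2 points).
  x = 5: rhs = 2, matching y values: none (0 points).
  x = 6: rhs = 12, matching y values: 5, 8 (2 points).
  x = 7: rhs = 6, matching y values: none (0 points).
  x = 8: rhs = 3, matching y values: 4, 9 (2 points).
  x = 9: rhs = 9, matching y values: 3, 10 (2 points).
  x = 10: rhs = 4, matching y values: 2, 11 (2 points).
  x = 11: rhs = 7, matching y values: none (0 points).
  x = 12: rhs = 11, matching y values: none (0 points).
Total affine count: 14.
Full point count |E(F_13)| = 14 + 1 = 15.
Hasse bound: |15 − (13+1)| = |1| = 1 ≤ 2√13 ≈ 7.2111 ✓.


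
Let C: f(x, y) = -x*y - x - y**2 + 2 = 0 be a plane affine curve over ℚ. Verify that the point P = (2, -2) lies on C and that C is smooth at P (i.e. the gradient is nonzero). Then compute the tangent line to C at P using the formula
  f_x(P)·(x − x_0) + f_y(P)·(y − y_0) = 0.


Tangent line at P: x + 2*y + 2 = 0.

Step 1: f(2, -2) = 0, so P lies on C.
Step 2: partial derivatives
  f_x(x, y) = -y - 1, f_y(x, y) = -x - 2*y.
  f_x(P) = 1, f_y(P) = 2 (gradient nonzero, so P is smooth).
Step 3: tangent line at P: 1·(x − 2) + 2·(y − -2) = 0.
Expanding: x + 2*y + 2 = 0.


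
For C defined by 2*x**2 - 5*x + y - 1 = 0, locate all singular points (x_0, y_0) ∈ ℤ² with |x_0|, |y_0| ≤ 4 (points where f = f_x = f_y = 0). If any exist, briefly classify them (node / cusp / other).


No singular points in the scanned grid; C is smooth there.

Compute partial derivatives:
  f_x = 4*x - 5.
  f_y = 1.
f_y = 1 is a nonzero constant, so f_y never vanishes: no point (x, y) can satisfy f = f_x = f_y = 0. In particular no (x, y) ∈ {−4, ..., 4}² is singular; the curve is smooth.


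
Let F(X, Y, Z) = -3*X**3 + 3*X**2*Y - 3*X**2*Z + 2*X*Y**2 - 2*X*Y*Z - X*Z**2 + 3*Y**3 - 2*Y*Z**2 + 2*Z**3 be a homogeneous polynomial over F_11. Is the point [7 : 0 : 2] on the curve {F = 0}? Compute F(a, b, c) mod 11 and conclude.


F(7,0,2) ≡ 7 (mod 11); P is NOT on the curve.

Evaluate F(7, 0, 2) term-by-term (mod 11).
  -3*X**3 ↦ -3·343·1·1 = -1029
  3*X**2*Y ↦ 3·49·0·1 = 0
  -3*X**2*Z ↦ -3·49·1·2 = -294
  2*X*Y**2 ↦ 2·7·0·1 = 0
  -2*X*Y*Z ↦ -2·7·0·2 = 0
  -X*Z**2 ↦ -1·7·1·4 = -28
  3*Y**3 ↦ 3·1·0·1 = 0
  -2*Y*Z**2 ↦ -2·1·0·4 = 0
  2*Z**3 ↦ 2·1·1·8 = 16
Sum: F(7, 0, 2) = (-1029) + (0) + (-294) + (0) + (0) + (-28) + (0) + (0) + (16) = -1335.
Reducing mod 11: -1335 ≡ 7 (mod 11).
Since F(a, b, c) ≡ 7 ≠ 0 (mod 11), P does NOT lie on the curve.


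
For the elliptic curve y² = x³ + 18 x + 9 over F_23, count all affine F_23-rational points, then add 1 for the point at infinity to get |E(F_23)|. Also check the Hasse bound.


Affine points = {(0, 3), (0, 20), (7, 8), (7, 15), (9, 7), (9, 16), (10, 4), (10, 19), (13, 5), (13, 18), (16, 0), (18, 1), (18, 22), (22, 6), (22, 17)}; affine count = 15; |E(F_23)| = 16.

Discriminant check: Δ ∝ 4a³ + 27b² = 4·18³ + 27·9² = 4·5832 + 27·81 ≡ 8 (mod 23). Nonzero ⇒ E is nonsingular.
For each x ∈ F_23, compute rhs = x³ + 18·x + 9 mod 23, then count y ∈ F_23 with y² ≡ rhs.
  x = 0: rhs = 9, matching y values: 3, 20 (2 points).
  x = 1: rhs = 5, matching y values: none (0 points).
  x = 2: rhs = 7, matching y values: none (0 points).
  x = 3: rhs = 21, matching y values: none (0 points).
  x = 4: rhs = 7, matching y values: none (0 points).
  x = 5: rhs = 17, matching y values: none (0 points).
  x = 6: rhs = 11, matching y values: none (0 points).
  x = 7: rhs = 18, matching y values: 8, 15 (2 points).
  x = 8: rhs = 21, matching y values: none (0 points).
  x = 9: rhs = 3, matching y values: 7, 16 (2 points).
  x = 10: rhs = 16, matching y values: 4, 19 (2 points).
  x = 11: rhs = 20, matching y values: none (0 points).
  x = 12: rhs = 21, matching y values: none (0 points).
  x = 13: rhs = 2, matching y values: 5, 18 (2 points).
  x = 14: rhs = 15, matching y values: none (0 points).
  x = 15: rhs = 20, matching y values: none (0 points).
  x = 16: rhs = 0, matching y values: 0 (1 points).
  x = 17: rhs = 7, matching y values: none (0 points).
  x = 18: rhs = 1, matching y values: 1, 22 (2 points).
  x = 19: rhs = 11, matching y values: none (0 points).
  x = 20: rhs = 20, matching y values: none (0 points).
  x = 21: rhs = 11, matching y values: none (0 points).
  x = 22: rhs = 13, matching y values: 6, 17 (2 points).
Total affine count: 15.
Full point count |E(F_23)| = 15 + 1 = 16.
Hasse bound: |16 − (23+1)| = |-8| = 8 ≤ 2√23 ≈ 9.5917 ✓.


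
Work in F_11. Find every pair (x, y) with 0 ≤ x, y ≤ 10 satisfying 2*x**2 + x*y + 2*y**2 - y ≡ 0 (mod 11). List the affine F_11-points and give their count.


Affine F_11-points: {(0, 0), (0, 6), (2, 1), (2, 4), (3, 1), (3, 9), (5, 2), (5, 7), (7, 4), (8, 6), (8, 7), (9, 9)}; count = 12.

For each of the 121 pairs (x, y) ∈ F_11², evaluate f(x, y) mod 11. Record the zeros.
  x = 0: [0↦0, 1↦1, 2↦6, 3↦4, 4↦6, 5↦1, 6↦0, 7↦3, 8↦10, 9↦10, 10↦3]  zeros at y ∈ {0, 6}
  x = 1: [0↦2, 1↦4, 2↦10, 3↦9, 4↦1, 5↦8, 6↦8, 7↦1, 8↦9, 9↦10, 10↦4]  zeros at y ∈ ∅
  x = 2: [0↦8, 1↦0, 2↦7, 3↦7, 4↦0, 5↦8, 6↦9, 7↦3, 8↦1, 9↦3, 10↦9]  zeros at y ∈ {1, 4}
  x = 3: [0↦7, 1↦0, 2↦8, 3↦9, 4↦3, 5↦1, 6↦3, 7↦9, 8↦8, 9↦0, 10↦7]  zeros at y ∈ {1, 9}
  x = 4: [0↦10, 1↦4, 2↦2, 3↦4, 4↦10, 5↦9, 6↦1, 7↦8, 8↦8, 9↦1, 10↦9]  zeros at y ∈ ∅
  x = 5: [0↦6, 1↦1, 2↦0, 3↦3, 4↦10, 5↦10, 6↦3, 7↦0, 8↦1, 9↦6, 10↦4]  zeros at y ∈ {2, 7}
  x = 6: [0↦6, 1↦2, 2↦2, 3↦6, 4↦3, 5↦4, 6↦9, 7↦7, 8↦9, 9↦4, 10↦3]  zeros at y ∈ ∅
  x = 7: [0↦10, 1↦7, 2↦8, 3↦2, 4↦0, 5↦2, 6↦8, 7↦7, 8↦10, 9↦6, 10↦6]  zeros at y ∈ {4}
  x = 8: [0↦7, 1↦5, 2↦7, 3↦2, 4↦1, 5↦4, 6↦0, 7↦0, 8↦4, 9↦1, 10↦2]  zeros at y ∈ {6, 7}
  x = 9: [0↦8, 1↦7, 2↦10, 3↦6, 4↦6, 5↦10, 6↦7, 7↦8, 8↦2, 9↦0, 10↦2]  zeros at y ∈ {9}
  x = 10: [0↦2, 1↦2, 2↦6, 3↦3, 4↦4, 5↦9, 6↦7, 7↦9, 8↦4, 9↦3, 10↦6]  zeros at y ∈ ∅
Collecting zeros: affine points = {(0, 0), (0, 6), (2, 1), (2, 4), (3, 1), (3, 9), (5, 2), (5, 7), (7, 4), (8, 6), (8, 7), (9, 9)}.
Total count |C(F_11)_aff| = 12.


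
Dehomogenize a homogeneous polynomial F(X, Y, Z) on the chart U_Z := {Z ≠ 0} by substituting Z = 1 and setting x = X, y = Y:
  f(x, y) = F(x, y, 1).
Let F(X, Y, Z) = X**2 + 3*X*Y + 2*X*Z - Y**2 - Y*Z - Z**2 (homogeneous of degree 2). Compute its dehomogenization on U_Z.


f(x, y) = x**2 + 3*x*y + 2*x - y**2 - y - 1

On U_Z we set Z = 1. Each monomial c·X^i·Y^j·Z^k in F becomes c·x^i·y^j·1^k = c·x^i·y^j.
Substituting Z = 1: F(X, Y, 1) = x**2 + 3*x*y + 2*x - y**2 - y - 1.
Note: deg(f) ≤ deg(F) = 2; strict inequality happens when F is divisible by Z (lost terms).


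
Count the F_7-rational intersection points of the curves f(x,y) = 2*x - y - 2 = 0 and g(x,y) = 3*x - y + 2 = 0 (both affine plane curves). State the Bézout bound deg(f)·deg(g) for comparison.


Common zeros: {(3, 4)}; count = 1; Bézout bound = 1.

deg(f) = 1, deg(g) = 1, so Bézout bound = 1.
Scan x ∈ F_7. For each x, list the y ∈ F_7 with f(x, y) ≡ 0 and those with g(x, y) ≡ 0 (mod 7); the common zeros in that column are the intersection.
  x = 0: f ≡ 0 at y ∈ {5}; g ≡ 0 at y ∈ {2}; common: ∅.
  x = 1: f ≡ 0 at y ∈ {0}; g ≡ 0 at y ∈ {5}; common: ∅.
  x = 2: f ≡ 0 at y ∈ {2}; g ≡ 0 at y ∈ {1}; common: ∅.
  x = 3: f ≡ 0 at y ∈ {4}; g ≡ 0 at y ∈ {4}; common: {4}.
  x = 4: f ≡ 0 at y ∈ {6}; g ≡ 0 at y ∈ {0}; common: ∅.
  x = 5: f ≡ 0 at y ∈ {1}; g ≡ 0 at y ∈ {3}; common: ∅.
  x = 6: f ≡ 0 at y ∈ {3}; g ≡ 0 at y ∈ {6}; common: ∅.
Collecting: common zeros = {(3, 4)}, so the count is 1.
Comparison with the Bézout bound: 1 ≤ 1 = deg(f)·deg(g), as expected for curves with no common component (the bound is attained).


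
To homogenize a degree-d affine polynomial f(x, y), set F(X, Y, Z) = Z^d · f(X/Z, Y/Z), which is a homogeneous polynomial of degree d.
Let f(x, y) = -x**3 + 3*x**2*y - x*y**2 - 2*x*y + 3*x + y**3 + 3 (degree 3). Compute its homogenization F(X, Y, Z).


F(X, Y, Z) = -X**3 + 3*X**2*Y - X*Y**2 - 2*X*Y*Z + 3*X*Z**2 + Y**3 + 3*Z**3

deg(f) = 3.
Substitute x = X/Z, y = Y/Z into f, then multiply by Z^3.
  monomial -1·x^3·y^0 ↦ -1·X^3·Y^0·Z^0.
  monomial 3·x^2·y^1 ↦ 3·X^2·Y^1·Z^0.
  monomial -1·x^1·y^2 ↦ -1·X^1·Y^2·Z^0.
  monomial -2·x^1·y^1 ↦ -2·X^1·Y^1·Z^1.
  monomial 3·x^1·y^0 ↦ 3·X^1·Y^0·Z^2.
  monomial 1·x^0·y^3 ↦ 1·X^0·Y^3·Z^0.
  monomial 3·x^0·y^0 ↦ 3·X^0·Y^0·Z^3.
Collecting: F(X, Y, Z) = -X**3 + 3*X**2*Y - X*Y**2 - 2*X*Y*Z + 3*X*Z**2 + Y**3 + 3*Z**3.


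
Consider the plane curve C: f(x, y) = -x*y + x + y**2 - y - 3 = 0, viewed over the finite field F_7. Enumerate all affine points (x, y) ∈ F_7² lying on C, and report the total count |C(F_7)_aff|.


Affine F_7-points: {(3, 0), (3, 4), (4, 6), (5, 3), (6, 2), (6, 5)}; count = 6.

For each of the 49 pairs (x, y) ∈ F_7², evaluate f(x, y) mod 7. Record the zeros.
  x = 0: [0↦4, 1↦4, 2↦6, 3↦3, 4↦2, 5↦3, 6↦6]  zeros at y ∈ ∅
  x = 1: [0↦5, 1↦4, 2↦5, 3↦1, 4↦6, 5↦6, 6↦1]  zeros at y ∈ ∅
  x = 2: [0↦6, 1↦4, 2↦4, 3↦6, 4↦3, 5↦2, 6↦3]  zeros at y ∈ ∅
  x = 3: [0↦0, 1↦4, 2↦3, 3↦4, 4↦0, 5↦5, 6↦5]  zeros at y ∈ {0, 4}
  x = 4: [0↦1, 1↦4, 2↦2, 3↦2, 4↦4, 5↦1, 6↦0]  zeros at y ∈ {6}
  x = 5: [0↦2, 1↦4, 2↦1, 3↦0, 4↦1, 5↦4, 6↦2]  zeros at y ∈ {3}
  x = 6: [0↦3, 1↦4, 2↦0, 3↦5, 4↦5, 5↦0, 6↦4]  zeros at y ∈ {2, 5}
Collecting zeros: affine points = {(3, 0), (3, 4), (4, 6), (5, 3), (6, 2), (6, 5)}.
Total count |C(F_7)_aff| = 6.


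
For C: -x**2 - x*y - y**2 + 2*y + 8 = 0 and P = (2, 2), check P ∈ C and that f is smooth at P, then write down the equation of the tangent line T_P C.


Tangent line at P: -6*x - 4*y + 20 = 0.

Step 1: f(2, 2) = 0, so P lies on C.
Step 2: partial derivatives
  f_x(x, y) = -2*x - y, f_y(x, y) = -x - 2*y + 2.
  f_x(P) = -6, f_y(P) = -4 (gradient nonzero, so P is smooth).
Step 3: tangent line at P: -6·(x − 2) + -4·(y − 2) = 0.
Expanding: -6*x - 4*y + 20 = 0.


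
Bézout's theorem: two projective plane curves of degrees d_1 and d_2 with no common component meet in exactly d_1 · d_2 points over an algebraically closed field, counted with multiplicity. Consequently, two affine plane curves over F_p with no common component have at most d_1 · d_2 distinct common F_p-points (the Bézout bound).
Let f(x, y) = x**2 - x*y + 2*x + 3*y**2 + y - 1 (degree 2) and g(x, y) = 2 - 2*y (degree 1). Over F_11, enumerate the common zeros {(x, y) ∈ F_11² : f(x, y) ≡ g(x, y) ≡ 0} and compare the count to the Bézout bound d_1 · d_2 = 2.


Common zeros: {(5, 1)}; count = 1; Bézout bound = 2.

deg(f) = 2, deg(g) = 1, so Bézout bound = 2.
Scan x ∈ F_11. For each x, list the y ∈ F_11 with f(x, y) ≡ 0 and those with g(x, y) ≡ 0 (mod 11); the common zeros in that column are the intersection.
  x = 0: f ≡ 0 at y ∈ ∅; g ≡ 0 at y ∈ {1}; common: ∅.
  x = 1: f ≡ 0 at y ∈ {5, 6}; g ≡ 0 at y ∈ {1}; common: ∅.
  x = 2: f ≡ 0 at y ∈ {5, 10}; g ≡ 0 at y ∈ {1}; common: ∅.
  x = 3: f ≡ 0 at y ∈ {2, 6}; g ≡ 0 at y ∈ {1}; common: ∅.
  x = 4: f ≡ 0 at y ∈ ∅; g ≡ 0 at y ∈ {1}; common: ∅.
  x = 5: f ≡ 0 at y ∈ {1, 4}; g ≡ 0 at y ∈ {1}; common: {1}.
  x = 6: f ≡ 0 at y ∈ {10}; g ≡ 0 at y ∈ {1}; common: ∅.
  x = 7: f ≡ 0 at y ∈ ∅; g ≡ 0 at y ∈ {1}; common: ∅.
  x = 8: f ≡ 0 at y ∈ {2, 4}; g ≡ 0 at y ∈ {1}; common: ∅.
  x = 9: f ≡ 0 at y ∈ ∅; g ≡ 0 at y ∈ {1}; common: ∅.
  x = 10: f ≡ 0 at y ∈ ∅; g ≡ 0 at y ∈ {1}; common: ∅.
Collecting: common zeros = {(5, 1)}, so the count is 1.
Comparison with the Bézout bound: 1 ≤ 2 = deg(f)·deg(g), as expected for curves with no common component (the affine F_11-count falls short of the bound because intersections may lie at infinity, over extension fields, or carry multiplicity).


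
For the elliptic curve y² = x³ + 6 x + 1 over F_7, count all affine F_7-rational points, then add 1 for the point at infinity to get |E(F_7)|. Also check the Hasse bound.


Affine points = {(0, 1), (0, 6), (1, 1), (1, 6), (2, 0), (3, 2), (3, 5), (5, 3), (5, 4), (6, 1), (6, 6)}; affine count = 11; |E(F_7)| = 12.

Discriminant check: Δ ∝ 4a³ + 27b² = 4·6³ + 27·1² = 4·216 + 27·1 ≡ 2 (mod 7). Nonzero ⇒ E is nonsingular.
For each x ∈ F_7, compute rhs = x³ + 6·x + 1 mod 7, then count y ∈ F_7 with y² ≡ rhs.
  x = 0: rhs = 1, matching y values: 1, 6 (2 points).
  x = 1: rhs = 1, matching y values: 1, 6 (2 points).
  x = 2: rhs = 0, matching y values: 0 (1 points).
  x = 3: rhs = 4, matching y values: 2, 5 (2 points).
  x = 4: rhs = 5, matching y values: none (0 points).
  x = 5: rhs = 2, matching y values: 3, 4 (2 points).
  x = 6: rhs = 1, matching y values: 1, 6 (2 points).
Total affine count: 11.
Full point count |E(F_7)| = 11 + 1 = 12.
Hasse bound: |12 − (7+1)| = |4| = 4 ≤ 2√7 ≈ 5.2915 ✓.


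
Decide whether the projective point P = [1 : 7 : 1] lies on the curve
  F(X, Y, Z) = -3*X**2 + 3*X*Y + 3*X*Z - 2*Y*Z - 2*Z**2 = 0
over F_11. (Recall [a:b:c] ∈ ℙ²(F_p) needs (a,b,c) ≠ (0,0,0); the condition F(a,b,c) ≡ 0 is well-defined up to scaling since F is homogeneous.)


F(1,7,1) ≡ 5 (mod 11); P is NOT on the curve.

Evaluate F(1, 7, 1) term-by-term (mod 11).
  -3*X**2 ↦ -3·1·1·1 = -3
  3*X*Y ↦ 3·1·7·1 = 21
  3*X*Z ↦ 3·1·1·1 = 3
  -2*Y*Z ↦ -2·1·7·1 = -14
  -2*Z**2 ↦ -2·1·1·1 = -2
Sum: F(1, 7, 1) = (-3) + (21) + (3) + (-14) + (-2) = 5.
Reducing mod 11: 5 ≡ 5 (mod 11).
Since F(a, b, c) ≡ 5 ≠ 0 (mod 11), P does NOT lie on the curve.


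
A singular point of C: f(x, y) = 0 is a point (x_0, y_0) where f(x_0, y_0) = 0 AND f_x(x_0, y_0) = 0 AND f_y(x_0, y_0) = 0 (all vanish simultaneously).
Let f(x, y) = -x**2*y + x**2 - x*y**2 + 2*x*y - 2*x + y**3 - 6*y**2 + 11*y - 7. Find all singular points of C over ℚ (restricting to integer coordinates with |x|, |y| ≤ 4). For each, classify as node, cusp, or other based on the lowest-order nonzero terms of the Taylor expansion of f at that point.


Singular points: {(-1, 2)}; classification: node.

Compute partial derivatives:
  f_x = -2*x*y + 2*x - y**2 + 2*y - 2.
  f_y = -x**2 - 2*x*y + 2*x + 3*y**2 - 12*y + 11.
Scan x_0 ∈ {−4, ..., 4}. For each x_0, f_y(x_0, y) is a polynomial in y; find its integer roots y ∈ {−4, ..., 4}, then test f_x and f at those candidates.
  x = -4: f_y(-4, y) = 3*y**2 - 4*y - 13; no integer root y with |y| ≤ 4.
  x = -3: f_y(-3, y) = 3*y**2 - 6*y - 4; no integer root y with |y| ≤ 4.
  x = -2: f_y(-2, y) = 3*y**2 - 8*y + 3; no integer root y with |y| ≤ 4.
  x = -1: f_y(-1, y) = 3*y**2 - 10*y + 8; vanishes at y ∈ {2}. (-1, 2): f_x = 0, f = 0 — SINGULAR.
  x = 0: f_y(0, y) = 3*y**2 - 12*y + 11; no integer root y with |y| ≤ 4.
  x = 1: f_y(1, y) = 3*y**2 - 14*y + 12; no integer root y with |y| ≤ 4.
  x = 2: f_y(2, y) = 3*y**2 - 16*y + 11; no integer root y with |y| ≤ 4.
  x = 3: f_y(3, y) = 3*y**2 - 18*y + 8; no integer root y with |y| ≤ 4.
  x = 4: f_y(4, y) = 3*y**2 - 20*y + 3; no integer root y with |y| ≤ 4.
Only singular point on the grid: (-1, 2).
Classify: substitute x = -1 + u, y = 2 + v and expand: f = -u**2*v - u**2 - u*v**2 + v**3 + v**2.
No constant or linear terms (consistent with a singular point). Quadratic part: -u**2 + v**2. Cubic part: -u**2*v - u*v**2 + v**3.
The quadratic part v**2 - u**2 = (v − u)(v + u) splits into two distinct linear factors, so there are two distinct tangent lines y − 2 = ±(x − -1) — this is a node (ordinary double point).
Classification: node.


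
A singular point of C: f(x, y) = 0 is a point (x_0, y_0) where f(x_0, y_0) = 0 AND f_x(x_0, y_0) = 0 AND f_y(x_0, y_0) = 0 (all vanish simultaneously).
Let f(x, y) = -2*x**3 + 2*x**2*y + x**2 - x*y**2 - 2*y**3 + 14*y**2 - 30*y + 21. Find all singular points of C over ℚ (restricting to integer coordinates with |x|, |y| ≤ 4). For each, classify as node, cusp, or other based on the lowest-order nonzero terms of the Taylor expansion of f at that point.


Singular points: {(1, 2)}; classification: node.

Compute partial derivatives:
  f_x = -6*x**2 + 4*x*y + 2*x - y**2.
  f_y = 2*x**2 - 2*x*y - 6*y**2 + 28*y - 30.
Scan x_0 ∈ {−4, ..., 4}. For each x_0, f_y(x_0, y) is a polynomial in y; find its integer roots y ∈ {−4, ..., 4}, then test f_x and f at those candidates.
  x = -4: f_y(-4, y) = -6*y**2 + 36*y + 2; no integer root y with |y| ≤ 4.
  x = -3: f_y(-3, y) = -6*y**2 + 34*y - 12; no integer root y with |y| ≤ 4.
  x = -2: f_y(-2, y) = -6*y**2 + 32*y - 22; no integer root y with |y| ≤ 4.
  x = -1: f_y(-1, y) = -6*y**2 + 30*y - 28; no integer root y with |y| ≤ 4.
  x = 0: f_y(0, y) = -6*y**2 + 28*y - 30; vanishes at y ∈ {3}. (0, 3): f_x = -9 ≠ 0.
  x = 1: f_y(1, y) = -6*y**2 + 26*y - 28; vanishes at y ∈ {2}. (1, 2): f_x = 0, f = 0 — SINGULAR.
  x = 2: f_y(2, y) = -6*y**2 + 24*y - 22; no integer root y with |y| ≤ 4.
  x = 3: f_y(3, y) = -6*y**2 + 22*y - 12; vanishes at y ∈ {3}. (3, 3): f_x = -21 ≠ 0.
  x = 4: f_y(4, y) = -6*y**2 + 20*y + 2; no integer root y with |y| ≤ 4.
Only singular point on the grid: (1, 2).
Classify: substitute x = 1 + u, y = 2 + v and expand: f = -2*u**3 + 2*u**2*v - u**2 - u*v**2 - 2*v**3 + v**2.
No constant or linear terms (consistent with a singular point). Quadratic part: -u**2 + v**2. Cubic part: -2*u**3 + 2*u**2*v - u*v**2 - 2*v**3.
The quadratic part v**2 - u**2 = (v − u)(v + u) splits into two distinct linear factors, so there are two distinct tangent lines y − 2 = ±(x − 1) — this is a node (ordinary double point).
Classification: node.


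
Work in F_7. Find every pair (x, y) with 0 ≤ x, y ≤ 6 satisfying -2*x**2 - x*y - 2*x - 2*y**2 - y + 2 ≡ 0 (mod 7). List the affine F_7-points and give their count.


Affine F_7-points: {(1, 2), (1, 4), (3, 1), (3, 4), (4, 2), (4, 6), (6, 1), (6, 6)}; count = 8.

For each of the 49 pairs (x, y) ∈ F_7², evaluate f(x, y) mod 7. Record the zeros.
  x = 0: [0↦2, 1↦6, 2↦6, 3↦2, 4↦1, 5↦3, 6↦1]  zeros at y ∈ ∅
  x = 1: [0↦5, 1↦1, 2↦0, 3↦2, 4↦0, 5↦1, 6↦5]  zeros at y ∈ {2, 4}
  x = 2: [0↦4, 1↦6, 2↦4, 3↦5, 4↦2, 5↦2, 6↦5]  zeros at y ∈ ∅
  x = 3: [0↦6, 1↦0, 2↦4, 3↦4, 4↦0, 5↦6, 6↦1]  zeros at y ∈ {1, 4}
  x = 4: [0↦4, 1↦4, 2↦0, 3↦6, 4↦1, 5↦6, 6↦0]  zeros at y ∈ {2, 6}
  x = 5: [0↦5, 1↦4, 2↦6, 3↦4, 4↦5, 5↦2, 6↦2]  zeros at y ∈ ∅
  x = 6: [0↦2, 1↦0, 2↦1, 3↦5, 4↦5, 5↦1, 6↦0]  zeros at y ∈ {1, 6}
Collecting zeros: affine points = {(1, 2), (1, 4), (3, 1), (3, 4), (4, 2), (4, 6), (6, 1), (6, 6)}.
Total count |C(F_7)_aff| = 8.


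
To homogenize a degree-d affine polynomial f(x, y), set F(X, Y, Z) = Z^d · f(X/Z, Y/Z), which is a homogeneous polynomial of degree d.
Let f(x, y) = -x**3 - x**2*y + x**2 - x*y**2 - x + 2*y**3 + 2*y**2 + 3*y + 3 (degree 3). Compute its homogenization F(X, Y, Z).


F(X, Y, Z) = -X**3 - X**2*Y + X**2*Z - X*Y**2 - X*Z**2 + 2*Y**3 + 2*Y**2*Z + 3*Y*Z**2 + 3*Z**3

deg(f) = 3.
Substitute x = X/Z, y = Y/Z into f, then multiply by Z^3.
  monomial -1·x^3·y^0 ↦ -1·X^3·Y^0·Z^0.
  monomial -1·x^2·y^1 ↦ -1·X^2·Y^1·Z^0.
  monomial 1·x^2·y^0 ↦ 1·X^2·Y^0·Z^1.
  monomial -1·x^1·y^2 ↦ -1·X^1·Y^2·Z^0.
  monomial -1·x^1·y^0 ↦ -1·X^1·Y^0·Z^2.
  monomial 2·x^0·y^3 ↦ 2·X^0·Y^3·Z^0.
  monomial 2·x^0·y^2 ↦ 2·X^0·Y^2·Z^1.
  monomial 3·x^0·y^1 ↦ 3·X^0·Y^1·Z^2.
  monomial 3·x^0·y^0 ↦ 3·X^0·Y^0·Z^3.
Collecting: F(X, Y, Z) = -X**3 - X**2*Y + X**2*Z - X*Y**2 - X*Z**2 + 2*Y**3 + 2*Y**2*Z + 3*Y*Z**2 + 3*Z**3.


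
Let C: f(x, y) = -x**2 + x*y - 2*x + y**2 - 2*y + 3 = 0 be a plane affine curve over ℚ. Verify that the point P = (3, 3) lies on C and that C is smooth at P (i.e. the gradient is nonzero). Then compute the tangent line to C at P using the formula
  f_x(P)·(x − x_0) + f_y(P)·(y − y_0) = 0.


Tangent line at P: -5*x + 7*y - 6 = 0.

Step 1: f(3, 3) = 0, so P lies on C.
Step 2: partial derivatives
  f_x(x, y) = -2*x + y - 2, f_y(x, y) = x + 2*y - 2.
  f_x(P) = -5, f_y(P) = 7 (gradient nonzero, so P is smooth).
Step 3: tangent line at P: -5·(x − 3) + 7·(y − 3) = 0.
Expanding: -5*x + 7*y - 6 = 0.


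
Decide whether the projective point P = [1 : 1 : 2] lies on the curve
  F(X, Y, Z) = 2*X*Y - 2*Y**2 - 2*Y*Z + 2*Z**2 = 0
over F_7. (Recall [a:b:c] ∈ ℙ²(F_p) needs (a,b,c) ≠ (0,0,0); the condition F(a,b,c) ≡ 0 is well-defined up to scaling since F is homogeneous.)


F(1,1,2) ≡ 4 (mod 7); P is NOT on the curve.

Evaluate F(1, 1, 2) term-by-term (mod 7).
  2*X*Y ↦ 2·1·1·1 = 2
  -2*Y**2 ↦ -2·1·1·1 = -2
  -2*Y*Z ↦ -2·1·1·2 = -4
  2*Z**2 ↦ 2·1·1·4 = 8
Sum: F(1, 1, 2) = (2) + (-2) + (-4) + (8) = 4.
Reducing mod 7: 4 ≡ 4 (mod 7).
Since F(a, b, c) ≡ 4 ≠ 0 (mod 7), P does NOT lie on the curve.


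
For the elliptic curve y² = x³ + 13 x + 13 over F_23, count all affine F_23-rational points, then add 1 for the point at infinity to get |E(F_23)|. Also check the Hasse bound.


Affine points = {(0, 6), (0, 17), (1, 2), (1, 21), (2, 1), (2, 22), (6, 10), (6, 13), (8, 10), (8, 13), (9, 10), (9, 13), (10, 4), (10, 19), (14, 8), (14, 15), (15, 8), (15, 15), (16, 4), (16, 19), (17, 8), (17, 15), (19, 9), (19, 14), (20, 4), (20, 19), (21, 5), (21, 18)}; affine count = 28; |E(F_23)| = 29.

Discriminant check: Δ ∝ 4a³ + 27b² = 4·13³ + 27·13² = 4·2197 + 27·169 ≡ 11 (mod 23). Nonzero ⇒ E is nonsingular.
For each x ∈ F_23, compute rhs = x³ + 13·x + 13 mod 23, then count y ∈ F_23 with y² ≡ rhs.
  x = 0: rhs = 13, matching y values: 6, 17 (2 points).
  x = 1: rhs = 4, matching y values: 2, 21 (2 points).
  x = 2: rhs = 1, matching y values: 1, 22 (2 points).
  x = 3: rhs = 10, matching y values: none (0 points).
  x = 4: rhs = 14, matching y values: none (0 points).
  x = 5: rhs = 19, matching y values: none (0 points).
  x = 6: rhs = 8, matching y values: 10, 13 (2 points).
  x = 7: rhs = 10, matching y values: none (0 points).
  x = 8: rhs = 8, matching y values: 10, 13 (2 points).
  x = 9: rhs = 8, matching y values: 10, 13 (2 points).
  x = 10: rhs = 16, matching y values: 4, 19 (2 points).
  x = 11: rhs = 15, matching y values: none (0 points).
  x = 12: rhs = 11, matching y values: none (0 points).
  x = 13: rhs = 10, matching y values: none (0 points).
  x = 14: rhs = 18, matching y values: 8, 15 (2 points).
  x = 15: rhs = 18, matching y values: 8, 15 (2 points).
  x = 16: rhs = 16, matching y values: 4, 19 (2 points).
  x = 17: rhs = 18, matching y values: 8, 15 (2 points).
  x = 18: rhs = 7, matching y values: none (0 points).
  x = 19: rhs = 12, matching y values: 9, 14 (2 points).
  x = 20: rhs = 16, matching y values: 4, 19 (2 points).
  x = 21: rhs = 2, matching y values: 5, 18 (2 points).
  x = 22: rhs = 22, matching y values: none (0 points).
Total affine count: 28.
Full point count |E(F_23)| = 28 + 1 = 29.
Hasse bound: |29 − (23+1)| = |5| = 5 ≤ 2√23 ≈ 9.5917 ✓.


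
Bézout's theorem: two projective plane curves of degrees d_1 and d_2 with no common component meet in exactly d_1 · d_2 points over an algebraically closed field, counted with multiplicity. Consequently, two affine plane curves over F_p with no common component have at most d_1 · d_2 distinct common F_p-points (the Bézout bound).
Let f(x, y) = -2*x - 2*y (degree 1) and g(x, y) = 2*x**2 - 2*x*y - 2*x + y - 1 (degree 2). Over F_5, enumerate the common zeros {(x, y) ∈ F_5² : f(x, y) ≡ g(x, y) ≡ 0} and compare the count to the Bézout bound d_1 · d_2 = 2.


Common zeros: {(1, 4)}; count = 1; Bézout bound = 2.

deg(f) = 1, deg(g) = 2, so Bézout bound = 2.
Scan x ∈ F_5. For each x, list the y ∈ F_5 with f(x, y) ≡ 0 and those with g(x, y) ≡ 0 (mod 5); the common zeros in that column are the intersection.
  x = 0: f ≡ 0 at y ∈ {0}; g ≡ 0 at y ∈ {1}; common: ∅.
  x = 1: f ≡ 0 at y ∈ {4}; g ≡ 0 at y ∈ {4}; common: {4}.
  x = 2: f ≡ 0 at y ∈ {3}; g ≡ 0 at y ∈ {1}; common: ∅.
  x = 3: f ≡ 0 at y ∈ {2}; g ≡ 0 at y ∈ ∅; common: ∅.
  x = 4: f ≡ 0 at y ∈ {1}; g ≡ 0 at y ∈ {4}; common: ∅.
Collecting: common zeros = {(1, 4)}, so the count is 1.
Comparison with the Bézout bound: 1 ≤ 2 = deg(f)·deg(g), as expected for curves with no common component (the affine F_5-count falls short of the bound because intersections may lie at infinity, over extension fields, or carry multiplicity).


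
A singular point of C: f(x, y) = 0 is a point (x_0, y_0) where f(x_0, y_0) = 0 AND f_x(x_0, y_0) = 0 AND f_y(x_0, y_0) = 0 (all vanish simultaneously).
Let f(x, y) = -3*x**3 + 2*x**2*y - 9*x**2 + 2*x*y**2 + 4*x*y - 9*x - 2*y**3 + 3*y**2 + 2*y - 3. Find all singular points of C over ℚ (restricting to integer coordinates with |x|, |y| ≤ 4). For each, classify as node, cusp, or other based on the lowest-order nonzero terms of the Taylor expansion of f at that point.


Singular points: {(-1, 0)}; classification: cusp.

Compute partial derivatives:
  f_x = -9*x**2 + 4*x*y - 18*x + 2*y**2 + 4*y - 9.
  f_y = 2*x**2 + 4*x*y + 4*x - 6*y**2 + 6*y + 2.
Scan x_0 ∈ {−4, ..., 4}. For each x_0, f_y(x_0, y) is a polynomial in y; find its integer roots y ∈ {−4, ..., 4}, then test f_x and f at those candidates.
  x = -4: f_y(-4, y) = -6*y**2 - 10*y + 18; no integer root y with |y| ≤ 4.
  x = -3: f_y(-3, y) = -6*y**2 - 6*y + 8; no integer root y with |y| ≤ 4.
  x = -2: f_y(-2, y) = -6*y**2 - 2*y + 2; no integer root y with |y| ≤ 4.
  x = -1: f_y(-1, y) = -6*y**2 + 2*y; vanishes at y ∈ {0}. (-1, 0): f_x = 0, f = 0 — SINGULAR.
  x = 0: f_y(0, y) = -6*y**2 + 6*y + 2; no integer root y with |y| ≤ 4.
  x = 1: f_y(1, y) = -6*y**2 + 10*y + 8; no integer root y with |y| ≤ 4.
  x = 2: f_y(2, y) = -6*y**2 + 14*y + 18; no integer root y with |y| ≤ 4.
  x = 3: f_y(3, y) = -6*y**2 + 18*y + 32; no integer root y with |y| ≤ 4.
  x = 4: f_y(4, y) = -6*y**2 + 22*y + 50; no integer root y with |y| ≤ 4.
Only singular point on the grid: (-1, 0).
Classify: substitute x = -1 + u, y = 0 + v and expand: f = -3*u**3 + 2*u**2*v + 2*u*v**2 - 2*v**3 + v**2.
No constant or linear terms (consistent with a singular point). Quadratic part: v**2. Cubic part: -3*u**3 + 2*u**2*v + 2*u*v**2 - 2*v**3.
The quadratic part v**2 is a perfect square, so there is a single (double) tangent line v = 0, i.e. y = 0. Restricting the cubic part to that line (v = 0) leaves -3*u**3 ≠ 0, so f is not divisible by v and the branch is v² ≈ 3*u**3 to lowest order — this is a cusp.
Classification: cusp.


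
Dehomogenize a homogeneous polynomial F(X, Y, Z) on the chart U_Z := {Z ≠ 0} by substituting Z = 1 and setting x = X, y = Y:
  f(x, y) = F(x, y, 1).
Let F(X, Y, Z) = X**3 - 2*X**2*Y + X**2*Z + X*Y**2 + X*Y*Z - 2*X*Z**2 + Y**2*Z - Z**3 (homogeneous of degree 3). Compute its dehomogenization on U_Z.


f(x, y) = x**3 - 2*x**2*y + x**2 + x*y**2 + x*y - 2*x + y**2 - 1

On U_Z we set Z = 1. Each monomial c·X^i·Y^j·Z^k in F becomes c·x^i·y^j·1^k = c·x^i·y^j.
Substituting Z = 1: F(X, Y, 1) = x**3 - 2*x**2*y + x**2 + x*y**2 + x*y - 2*x + y**2 - 1.
Note: deg(f) ≤ deg(F) = 3; strict inequality happens when F is divisible by Z (lost terms).


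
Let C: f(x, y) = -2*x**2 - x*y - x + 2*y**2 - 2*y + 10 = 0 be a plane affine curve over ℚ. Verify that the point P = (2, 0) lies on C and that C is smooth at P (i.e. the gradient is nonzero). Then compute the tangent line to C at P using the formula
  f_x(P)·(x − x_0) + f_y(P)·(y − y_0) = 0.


Tangent line at P: -9*x - 4*y + 18 = 0.

Step 1: f(2, 0) = 0, so P lies on C.
Step 2: partial derivatives
  f_x(x, y) = -4*x - y - 1, f_y(x, y) = -x + 4*y - 2.
  f_x(P) = -9, f_y(P) = -4 (gradient nonzero, so P is smooth).
Step 3: tangent line at P: -9·(x − 2) + -4·(y − 0) = 0.
Expanding: -9*x - 4*y + 18 = 0.


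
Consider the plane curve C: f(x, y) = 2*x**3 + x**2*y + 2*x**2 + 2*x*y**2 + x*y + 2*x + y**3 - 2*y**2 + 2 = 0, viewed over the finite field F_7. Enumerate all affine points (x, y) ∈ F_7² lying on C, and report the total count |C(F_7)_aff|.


Affine F_7-points: {(0, 5), (6, 0), (6, 4)}; count = 3.

For each of the 49 pairs (x, y) ∈ F_7², evaluate f(x, y) mod 7. Record the zeros.
  x = 0: [0↦2, 1↦1, 2↦2, 3↦4, 4↦6, 5↦0, 6↦6]  zeros at y ∈ {5}
  x = 1: [0↦1, 1↦4, 2↦6, 3↦6, 4↦3, 5↦3, 6↦5]  zeros at y ∈ ∅
  x = 2: [0↦2, 1↦4, 2↦2, 3↦2, 4↦3, 5↦4, 6↦4]  zeros at y ∈ ∅
  x = 3: [0↦3, 1↦6, 2↦2, 3↦4, 4↦4, 5↦1, 6↦1]  zeros at y ∈ ∅
  x = 4: [0↦2, 1↦1, 2↦4, 3↦3, 4↦4, 5↦6, 6↦1]  zeros at y ∈ ∅
  x = 5: [0↦4, 1↦1, 2↦6, 3↦4, 4↦1, 5↦3, 6↦2]  zeros at y ∈ ∅
  x = 6: [0↦0, 1↦4, 2↦6, 3↦5, 4↦0, 5↦4, 6↦2]  zeros at y ∈ {0, 4}
Collecting zeros: affine points = {(0, 5), (6, 0), (6, 4)}.
Total count |C(F_7)_aff| = 3.


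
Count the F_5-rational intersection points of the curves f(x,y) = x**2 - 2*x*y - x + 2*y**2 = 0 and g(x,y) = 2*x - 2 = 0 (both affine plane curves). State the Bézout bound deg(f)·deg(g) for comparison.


Common zeros: {(1, 0), (1, 1)}; count = 2; Bézout bound = 2.

deg(f) = 2, deg(g) = 1, so Bézout bound = 2.
Scan x ∈ F_5. For each x, list the y ∈ F_5 with f(x, y) ≡ 0 and those with g(x, y) ≡ 0 (mod 5); the common zeros in that column are the intersection.
  x = 0: f ≡ 0 at y ∈ {0}; g ≡ 0 at y ∈ ∅; common: ∅.
  x = 1: f ≡ 0 at y ∈ {0, 1}; g ≡ 0 at y ∈ {0, 1, 2, 3, 4}; common: {0, 1}.
  x = 2: f ≡ 0 at y ∈ {1}; g ≡ 0 at y ∈ ∅; common: ∅.
  x = 3: f ≡ 0 at y ∈ ∅; g ≡ 0 at y ∈ ∅; common: ∅.
  x = 4: f ≡ 0 at y ∈ ∅; g ≡ 0 at y ∈ ∅; common: ∅.
Collecting: common zeros = {(1, 0), (1, 1)}, so the count is 2.
Comparison with the Bézout bound: 2 ≤ 2 = deg(f)·deg(g), as expected for curves with no common component (the bound is attained).


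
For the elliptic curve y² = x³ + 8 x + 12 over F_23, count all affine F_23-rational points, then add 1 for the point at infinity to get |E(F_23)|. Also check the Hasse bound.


Affine points = {(0, 9), (0, 14), (2, 6), (2, 17), (4, 4), (4, 19), (5, 4), (5, 19), (6, 0), (8, 6), (8, 17), (9, 10), (9, 13), (13, 6), (13, 17), (14, 4), (14, 19), (16, 2), (16, 21), (17, 1), (17, 22), (18, 10), (18, 13), (19, 10), (19, 13), (22, 7), (22, 16)}; affine count = 27; |E(F_23)| = 28.

Discriminant check: Δ ∝ 4a³ + 27b² = 4·8³ + 27·12² = 4·512 + 27·144 ≡ 2 (mod 23). Nonzero ⇒ E is nonsingular.
For each x ∈ F_23, compute rhs = x³ + 8·x + 12 mod 23, then count y ∈ F_23 with y² ≡ rhs.
  x = 0: rhs = 12, matching y values: 9, 14 (2 points).
  x = 1: rhs = 21, matching y values: none (0 points).
  x = 2: rhs = 13, matching y values: 6, 17 (2 points).
  x = 3: rhs = 17, matching y values: none (0 points).
  x = 4: rhs = 16, matching y values: 4, 19 (2 points).
  x = 5: rhs = 16, matching y values: 4, 19 (2 points).
  x = 6: rhs = 0, matching y values: 0 (1 points).
  x = 7: rhs = 20, matching y values: none (0 points).
  x = 8: rhs = 13, matching y values: 6, 17 (2 points).
  x = 9: rhs = 8, matching y values: 10, 13 (2 points).
  x = 10: rhs = 11, matching y values: none (0 points).
  x = 11: rhs = 5, matching y values: none (0 points).
  x = 12: rhs = 19, matching y values: none (0 points).
  x = 13: rhs = 13, matching y values: 6, 17 (2 points).
  x = 14: rhs = 16, matching y values: 4, 19 (2 points).
  x = 15: rhs = 11, matching y values: none (0 points).
  x = 16: rhs = 4, matching y values: 2, 21 (2 points).
  x = 17: rhs = 1, matching y values: 1, 22 (2 points).
  x = 18: rhs = 8, matching y values: 10, 13 (2 points).
  x = 19: rhs = 8, matching y values: 10, 13 (2 points).
  x = 20: rhs = 7, matching y values: none (0 points).
  x = 21: rhs = 11, matching y values: none (0 points).
  x = 22: rhs = 3, matching y values: 7, 16 (2 points).
Total affine count: 27.
Full point count |E(F_23)| = 27 + 1 = 28.
Hasse bound: |28 − (23+1)| = |4| = 4 ≤ 2√23 ≈ 9.5917 ✓.


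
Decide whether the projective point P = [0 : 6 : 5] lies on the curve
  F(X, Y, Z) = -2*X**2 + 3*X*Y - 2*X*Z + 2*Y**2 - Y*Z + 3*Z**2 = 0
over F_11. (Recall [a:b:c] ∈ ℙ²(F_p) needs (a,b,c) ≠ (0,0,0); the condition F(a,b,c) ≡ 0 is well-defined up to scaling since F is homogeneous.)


F(0,6,5) ≡ 7 (mod 11); P is NOT on the curve.

Evaluate F(0, 6, 5) term-by-term (mod 11).
  -2*X**2 ↦ -2·0·1·1 = 0
  3*X*Y ↦ 3·0·6·1 = 0
  -2*X*Z ↦ -2·0·1·5 = 0
  2*Y**2 ↦ 2·1·36·1 = 72
  -Y*Z ↦ -1·1·6·5 = -30
  3*Z**2 ↦ 3·1·1·25 = 75
Sum: F(0, 6, 5) = (0) + (0) + (0) + (72) + (-30) + (75) = 117.
Reducing mod 11: 117 ≡ 7 (mod 11).
Since F(a, b, c) ≡ 7 ≠ 0 (mod 11), P does NOT lie on the curve.


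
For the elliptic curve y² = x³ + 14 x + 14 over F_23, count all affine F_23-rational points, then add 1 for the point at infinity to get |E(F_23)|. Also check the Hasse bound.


Affine points = {(1, 11), (1, 12), (2, 2), (2, 21), (5, 5), (5, 18), (7, 8), (7, 15), (9, 8), (9, 15), (10, 2), (10, 21), (11, 2), (11, 21), (12, 1), (12, 22), (13, 1), (13, 22), (17, 6), (17, 17), (18, 7), (18, 16), (19, 3), (19, 20), (21, 1), (21, 22)}; affine count = 26; |E(F_23)| = 27.

Discriminant check: Δ ∝ 4a³ + 27b² = 4·14³ + 27·14² = 4·2744 + 27·196 ≡ 7 (mod 23). Nonzero ⇒ E is nonsingular.
For each x ∈ F_23, compute rhs = x³ + 14·x + 14 mod 23, then count y ∈ F_23 with y² ≡ rhs.
  x = 0: rhs = 14, matching y values: none (0 points).
  x = 1: rhs = 6, matching y values: 11, 12 (2 points).
  x = 2: rhs = 4, matching y values: 2, 21 (2 points).
  x = 3: rhs = 14, matching y values: none (0 points).
  x = 4: rhs = 19, matching y values: none (0 points).
  x = 5: rhs = 2, matching y values: 5, 18 (2 points).
  x = 6: rhs = 15, matching y values: none (0 points).
  x = 7: rhs = 18, matching y values: 8, 15 (2 points).
  x = 8: rhs = 17, matching y values: none (0 points).
  x = 9: rhs = 18, matching y values: 8, 15 (2 points).
  x = 10: rhs = 4, matching y values: 2, 21 (2 points).
  x = 11: rhs = 4, matching y values: 2, 21 (2 points).
  x = 12: rhs = 1, matching y values: 1, 22 (2 points).
  x = 13: rhs = 1, matching y values: 1, 22 (2 points).
  x = 14: rhs = 10, matching y values: none (0 points).
  x = 15: rhs = 11, matching y values: none (0 points).
  x = 16: rhs = 10, matching y values: none (0 points).
  x = 17: rhs = 13, matching y values: 6, 17 (2 points).
  x = 18: rhs = 3, matching y values: 7, 16 (2 points).
  x = 19: rhs = 9, matching y values: 3, 20 (2 points).
  x = 20: rhs = 14, matching y values: none (0 points).
  x = 21: rhs = 1, matching y values: 1, 22 (2 points).
  x = 22: rhs = 22, matching y values: none (0 points).
Total affine count: 26.
Full point count |E(F_23)| = 26 + 1 = 27.
Hasse bound: |27 − (23+1)| = |3| = 3 ≤ 2√23 ≈ 9.5917 ✓.
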